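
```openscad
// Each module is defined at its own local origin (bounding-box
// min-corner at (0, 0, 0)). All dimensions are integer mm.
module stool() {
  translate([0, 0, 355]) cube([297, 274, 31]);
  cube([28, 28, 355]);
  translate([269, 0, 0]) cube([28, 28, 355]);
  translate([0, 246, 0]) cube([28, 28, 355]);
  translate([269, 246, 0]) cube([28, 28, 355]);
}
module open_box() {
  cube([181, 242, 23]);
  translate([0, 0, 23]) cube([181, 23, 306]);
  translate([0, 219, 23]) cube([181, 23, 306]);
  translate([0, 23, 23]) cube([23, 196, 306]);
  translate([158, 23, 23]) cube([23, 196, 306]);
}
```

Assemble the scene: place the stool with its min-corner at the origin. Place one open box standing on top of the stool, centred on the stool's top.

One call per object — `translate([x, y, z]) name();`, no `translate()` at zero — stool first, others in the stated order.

stool();
translate([58, 16, 386]) open_box();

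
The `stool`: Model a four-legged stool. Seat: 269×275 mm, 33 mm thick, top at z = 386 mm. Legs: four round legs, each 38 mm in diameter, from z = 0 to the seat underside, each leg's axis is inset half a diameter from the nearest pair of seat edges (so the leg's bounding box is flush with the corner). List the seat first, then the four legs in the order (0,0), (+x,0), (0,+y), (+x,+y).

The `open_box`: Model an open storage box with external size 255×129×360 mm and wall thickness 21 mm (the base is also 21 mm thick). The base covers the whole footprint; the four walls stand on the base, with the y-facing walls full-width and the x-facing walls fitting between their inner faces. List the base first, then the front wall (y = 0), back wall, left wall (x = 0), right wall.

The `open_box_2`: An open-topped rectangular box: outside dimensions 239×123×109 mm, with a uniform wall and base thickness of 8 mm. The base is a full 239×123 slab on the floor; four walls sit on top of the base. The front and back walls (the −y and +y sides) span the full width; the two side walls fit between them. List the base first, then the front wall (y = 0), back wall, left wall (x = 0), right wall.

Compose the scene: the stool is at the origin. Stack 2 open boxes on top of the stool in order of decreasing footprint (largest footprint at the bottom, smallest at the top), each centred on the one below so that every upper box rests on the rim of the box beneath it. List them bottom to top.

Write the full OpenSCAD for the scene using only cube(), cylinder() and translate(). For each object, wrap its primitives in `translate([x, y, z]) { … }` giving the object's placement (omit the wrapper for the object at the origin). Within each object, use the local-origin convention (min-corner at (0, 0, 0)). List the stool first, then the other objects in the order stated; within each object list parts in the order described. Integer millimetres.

translate([0, 0, 353]) cube([269, 275, 33]);
translate([19, 19, 0]) cylinder(h = 353, r = 19);
translate([250, 19, 0]) cylinder(h = 353, r = 19);
translate([19, 256, 0]) cylinder(h = 353, r = 19);
translate([250, 256, 0]) cylinder(h = 353, r = 19);
translate([7, 73, 386]) {
  cube([255, 129, 21]);
  translate([0, 0, 21]) cube([255, 21, 339]);
  translate([0, 108, 21]) cube([255, 21, 339]);
  translate([0, 21, 21]) cube([21, 87, 339]);
  translate([234, 21, 21]) cube([21, 87, 339]);
}
translate([15, 76, 746]) {
  cube([239, 123, 8]);
  translate([0, 0, 8]) cube([239, 8, 101]);
  translate([0, 115, 8]) cube([239, 8, 101]);
  translate([0, 8, 8]) cube([8, 107, 101]);
  translate([231, 8, 8]) cube([8, 107, 101]);
}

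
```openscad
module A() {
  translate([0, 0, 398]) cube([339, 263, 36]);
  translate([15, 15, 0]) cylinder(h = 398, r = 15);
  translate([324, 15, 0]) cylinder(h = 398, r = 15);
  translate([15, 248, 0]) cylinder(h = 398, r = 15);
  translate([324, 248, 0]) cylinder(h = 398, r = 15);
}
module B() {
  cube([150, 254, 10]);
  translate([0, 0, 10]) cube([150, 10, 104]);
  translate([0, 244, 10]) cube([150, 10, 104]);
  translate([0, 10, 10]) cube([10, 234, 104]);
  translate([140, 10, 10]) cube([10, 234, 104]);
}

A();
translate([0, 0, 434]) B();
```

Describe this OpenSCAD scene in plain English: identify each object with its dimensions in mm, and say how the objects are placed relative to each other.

A is a four-legged stool. The seat is a 339×263×36 mm slab whose top surface is at z = 434 mm; four round legs, each 30 mm in diameter, run from the floor (z = 0) to the underside of the seat, each leg's axis is inset half a diameter from the nearest pair of seat edges (so the leg's bounding box is flush with the corner).

B is an open storage box with external size 150×254×114 mm and wall thickness 10 mm (the base is also 10 mm thick). The base covers the whole footprint; the four walls stand on the base, with the y-facing walls full-width and the x-facing walls fitting between their inner faces.

The open box is on top of the stool.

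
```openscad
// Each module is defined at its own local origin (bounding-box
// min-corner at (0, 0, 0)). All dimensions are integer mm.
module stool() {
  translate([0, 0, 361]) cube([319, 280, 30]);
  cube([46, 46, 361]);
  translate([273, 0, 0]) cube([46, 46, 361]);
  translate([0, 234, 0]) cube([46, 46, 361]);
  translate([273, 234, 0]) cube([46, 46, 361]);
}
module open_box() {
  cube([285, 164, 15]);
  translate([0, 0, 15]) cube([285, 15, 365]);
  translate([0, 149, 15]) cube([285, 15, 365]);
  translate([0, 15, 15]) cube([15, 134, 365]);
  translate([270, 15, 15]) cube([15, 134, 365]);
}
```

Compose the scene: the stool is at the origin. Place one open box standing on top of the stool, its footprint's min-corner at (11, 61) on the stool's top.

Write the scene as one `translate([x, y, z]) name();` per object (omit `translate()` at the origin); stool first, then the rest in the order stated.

stool();
translate([11, 61, 391]) open_box();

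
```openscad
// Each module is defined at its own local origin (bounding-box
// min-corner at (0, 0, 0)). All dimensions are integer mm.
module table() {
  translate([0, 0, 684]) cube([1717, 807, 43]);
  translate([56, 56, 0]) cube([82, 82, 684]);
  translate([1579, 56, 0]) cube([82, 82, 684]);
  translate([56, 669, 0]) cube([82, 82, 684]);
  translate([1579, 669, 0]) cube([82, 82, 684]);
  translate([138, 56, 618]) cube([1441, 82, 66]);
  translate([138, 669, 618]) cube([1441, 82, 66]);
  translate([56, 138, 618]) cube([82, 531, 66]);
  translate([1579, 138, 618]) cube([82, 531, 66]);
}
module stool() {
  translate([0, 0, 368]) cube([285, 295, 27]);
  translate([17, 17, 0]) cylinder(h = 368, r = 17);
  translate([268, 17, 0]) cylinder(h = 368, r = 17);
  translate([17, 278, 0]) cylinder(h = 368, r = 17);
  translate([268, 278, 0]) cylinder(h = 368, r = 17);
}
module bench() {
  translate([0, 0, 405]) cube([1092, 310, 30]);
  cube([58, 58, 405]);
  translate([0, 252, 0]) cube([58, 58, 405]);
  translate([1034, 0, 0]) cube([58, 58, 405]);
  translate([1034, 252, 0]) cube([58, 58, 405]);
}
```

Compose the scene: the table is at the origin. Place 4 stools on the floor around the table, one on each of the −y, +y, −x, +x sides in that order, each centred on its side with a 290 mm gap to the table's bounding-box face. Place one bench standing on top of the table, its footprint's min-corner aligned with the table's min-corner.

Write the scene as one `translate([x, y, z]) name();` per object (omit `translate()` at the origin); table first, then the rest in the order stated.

table();
translate([716, -585, 0]) stool();
translate([716, 1097, 0]) stool();
translate([-575, 256, 0]) stool();
translate([2007, 256, 0]) stool();
translate([0, 0, 727]) bench();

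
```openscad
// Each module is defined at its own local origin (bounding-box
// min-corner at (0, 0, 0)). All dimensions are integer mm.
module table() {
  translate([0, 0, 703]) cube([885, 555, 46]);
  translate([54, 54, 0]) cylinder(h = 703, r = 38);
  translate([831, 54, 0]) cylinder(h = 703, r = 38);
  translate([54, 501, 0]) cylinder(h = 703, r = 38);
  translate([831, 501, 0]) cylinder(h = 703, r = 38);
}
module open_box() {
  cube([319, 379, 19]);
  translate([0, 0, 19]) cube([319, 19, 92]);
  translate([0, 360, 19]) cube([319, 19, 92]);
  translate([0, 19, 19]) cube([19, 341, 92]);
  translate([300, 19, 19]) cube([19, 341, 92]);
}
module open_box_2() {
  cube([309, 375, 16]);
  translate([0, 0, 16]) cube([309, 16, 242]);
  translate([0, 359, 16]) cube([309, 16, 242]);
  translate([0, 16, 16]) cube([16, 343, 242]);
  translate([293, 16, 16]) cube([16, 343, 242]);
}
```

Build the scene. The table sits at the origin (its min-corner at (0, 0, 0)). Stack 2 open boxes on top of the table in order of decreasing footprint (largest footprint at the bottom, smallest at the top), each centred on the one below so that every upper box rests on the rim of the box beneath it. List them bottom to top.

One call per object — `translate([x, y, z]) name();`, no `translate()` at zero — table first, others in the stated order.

table();
translate([283, 88, 749]) open_box();
translate([288, 90, 860]) open_box_2();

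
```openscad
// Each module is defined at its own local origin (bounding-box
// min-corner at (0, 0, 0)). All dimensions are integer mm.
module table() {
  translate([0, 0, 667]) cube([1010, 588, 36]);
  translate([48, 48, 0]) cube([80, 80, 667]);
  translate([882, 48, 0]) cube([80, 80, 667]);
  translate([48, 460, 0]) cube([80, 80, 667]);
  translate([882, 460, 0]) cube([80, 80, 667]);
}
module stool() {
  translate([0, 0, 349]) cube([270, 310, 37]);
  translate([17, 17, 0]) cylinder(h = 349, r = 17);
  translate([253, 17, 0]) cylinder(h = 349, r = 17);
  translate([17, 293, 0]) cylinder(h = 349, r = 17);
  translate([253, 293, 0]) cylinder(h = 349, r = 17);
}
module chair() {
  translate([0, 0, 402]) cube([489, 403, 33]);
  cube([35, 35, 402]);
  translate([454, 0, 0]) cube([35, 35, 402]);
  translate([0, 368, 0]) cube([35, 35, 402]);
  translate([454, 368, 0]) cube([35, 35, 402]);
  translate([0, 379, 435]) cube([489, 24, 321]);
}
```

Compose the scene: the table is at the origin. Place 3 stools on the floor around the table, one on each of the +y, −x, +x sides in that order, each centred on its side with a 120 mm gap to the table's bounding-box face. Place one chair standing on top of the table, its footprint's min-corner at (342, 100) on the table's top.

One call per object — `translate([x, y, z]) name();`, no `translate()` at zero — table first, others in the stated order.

table();
translate([370, 708, 0]) stool();
translate([-390, 139, 0]) stool();
translate([1130, 139, 0]) stool();
translate([342, 100, 703]) chair();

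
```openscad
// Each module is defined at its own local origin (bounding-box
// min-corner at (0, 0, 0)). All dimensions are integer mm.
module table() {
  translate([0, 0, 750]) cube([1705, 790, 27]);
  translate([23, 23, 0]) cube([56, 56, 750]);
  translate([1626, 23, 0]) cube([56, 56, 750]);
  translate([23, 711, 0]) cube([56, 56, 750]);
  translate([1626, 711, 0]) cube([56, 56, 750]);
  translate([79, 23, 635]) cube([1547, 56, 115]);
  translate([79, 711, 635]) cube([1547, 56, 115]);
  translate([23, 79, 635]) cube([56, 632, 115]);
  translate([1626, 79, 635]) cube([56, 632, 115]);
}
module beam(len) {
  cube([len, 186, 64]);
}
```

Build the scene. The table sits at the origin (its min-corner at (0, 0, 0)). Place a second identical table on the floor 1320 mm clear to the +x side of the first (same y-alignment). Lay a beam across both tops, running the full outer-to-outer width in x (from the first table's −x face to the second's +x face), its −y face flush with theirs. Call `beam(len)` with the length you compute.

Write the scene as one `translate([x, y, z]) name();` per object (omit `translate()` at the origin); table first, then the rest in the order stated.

table();
translate([3025, 0, 0]) table();
translate([0, 0, 777]) beam(4730);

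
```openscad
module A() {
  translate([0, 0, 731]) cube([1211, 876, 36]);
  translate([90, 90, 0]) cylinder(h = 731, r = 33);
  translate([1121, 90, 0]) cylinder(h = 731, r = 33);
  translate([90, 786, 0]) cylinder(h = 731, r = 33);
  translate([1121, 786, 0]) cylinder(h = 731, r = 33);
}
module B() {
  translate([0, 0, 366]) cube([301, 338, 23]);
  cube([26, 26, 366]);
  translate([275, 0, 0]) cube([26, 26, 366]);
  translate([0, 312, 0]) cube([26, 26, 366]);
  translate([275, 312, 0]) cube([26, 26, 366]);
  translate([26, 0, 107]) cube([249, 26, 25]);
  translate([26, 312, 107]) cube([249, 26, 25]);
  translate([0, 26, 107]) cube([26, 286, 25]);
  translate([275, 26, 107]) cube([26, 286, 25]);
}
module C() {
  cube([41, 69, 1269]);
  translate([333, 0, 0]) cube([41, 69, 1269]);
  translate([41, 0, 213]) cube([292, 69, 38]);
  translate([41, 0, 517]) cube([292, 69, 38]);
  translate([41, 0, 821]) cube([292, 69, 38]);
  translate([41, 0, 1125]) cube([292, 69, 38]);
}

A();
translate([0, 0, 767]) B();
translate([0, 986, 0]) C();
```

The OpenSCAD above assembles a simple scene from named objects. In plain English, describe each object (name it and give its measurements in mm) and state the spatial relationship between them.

A is a table: top 1211 mm (x) × 876 mm (y), 36 mm thick, upper face at z = 767 mm, on four round legs of 66 mm diameter, each leg's bounding box inset 57 mm from the nearest pair of top edges, running from z = 0 to the bottom of the top.

B is a simple wooden stool: a rectangular seat 301 mm (x) by 338 mm (y), 23 mm thick, top face at z = 389 mm, on four square legs, each 26×26 mm in cross-section. The legs rest on z = 0, each flush with a corner of the seat. Four stretchers, 26 mm wide and 25 mm tall, connect adjacent legs with their undersides at z = 107 mm, each running between the inner faces of the legs it joins and aligned with the legs' outer faces on the other axis.

C is a wooden ladder with two side rails of 41×69 mm section and 1269 mm height, set 374 mm apart overall. Between them run 4 rectangular rungs (69 mm deep, 38 mm thick), front faces flush with the rails' −y face. The bottom of the first rung is 213 mm above the floor and each subsequent rung is 304 mm higher than the one below.

The stool is on top of the table. The ladder is on the floor beside the table on its +y side.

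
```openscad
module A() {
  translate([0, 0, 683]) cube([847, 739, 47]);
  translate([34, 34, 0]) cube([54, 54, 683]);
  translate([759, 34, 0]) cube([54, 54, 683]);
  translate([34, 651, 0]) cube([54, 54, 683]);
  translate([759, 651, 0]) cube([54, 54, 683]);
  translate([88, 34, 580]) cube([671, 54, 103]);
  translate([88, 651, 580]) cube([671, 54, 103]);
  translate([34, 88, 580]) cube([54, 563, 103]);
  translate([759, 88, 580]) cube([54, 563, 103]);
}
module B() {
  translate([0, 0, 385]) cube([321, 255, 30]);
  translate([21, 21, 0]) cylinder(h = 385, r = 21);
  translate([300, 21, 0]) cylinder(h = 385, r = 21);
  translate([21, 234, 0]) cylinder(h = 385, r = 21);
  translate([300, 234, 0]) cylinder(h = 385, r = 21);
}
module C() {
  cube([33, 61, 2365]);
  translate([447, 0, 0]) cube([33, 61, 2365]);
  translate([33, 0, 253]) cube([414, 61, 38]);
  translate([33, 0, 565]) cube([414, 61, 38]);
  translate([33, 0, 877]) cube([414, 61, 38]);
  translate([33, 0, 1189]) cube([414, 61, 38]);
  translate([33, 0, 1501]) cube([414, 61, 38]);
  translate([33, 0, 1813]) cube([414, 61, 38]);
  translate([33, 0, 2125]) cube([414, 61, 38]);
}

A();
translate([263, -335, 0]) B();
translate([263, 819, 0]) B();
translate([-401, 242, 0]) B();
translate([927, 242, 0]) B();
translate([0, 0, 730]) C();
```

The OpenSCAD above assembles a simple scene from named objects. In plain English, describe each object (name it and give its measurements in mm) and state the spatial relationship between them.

A is a table with a 847×739 mm rectangular top, 47 mm thick, top surface at z = 730 mm, supported by four 54×54 mm square legs, each inset 34 mm from the nearest pair of top edges, running from the floor. Four apron rails, 54 mm thick and 103 mm tall, run between adjacent legs with their top edges flush with the underside of the top and their outer faces flush with the legs' outer faces.

B is a four-legged stool. The seat is a 321×255×30 mm slab whose top surface is at z = 415 mm; four round legs, each 42 mm in diameter, run from the floor (z = 0) to the underside of the seat, each leg's axis is inset half a diameter from the nearest pair of seat edges (so the leg's bounding box is flush with the corner).

C is a straight ladder. Two 33×61 mm vertical rails, 2365 mm tall, stand 480 mm apart (outside-to-outside) with their front faces coplanar on the −y side. 7 rungs, each 61 mm deep and 38 mm tall, span between the inner faces of the rails, front faces flush with the rails. The lowest rung's underside is at z = 253 mm and rungs are spaced 312 mm apart (underside to underside).

Four stools sit around the table at the −y, +y, −x, +x sides. The ladder is on top of the table.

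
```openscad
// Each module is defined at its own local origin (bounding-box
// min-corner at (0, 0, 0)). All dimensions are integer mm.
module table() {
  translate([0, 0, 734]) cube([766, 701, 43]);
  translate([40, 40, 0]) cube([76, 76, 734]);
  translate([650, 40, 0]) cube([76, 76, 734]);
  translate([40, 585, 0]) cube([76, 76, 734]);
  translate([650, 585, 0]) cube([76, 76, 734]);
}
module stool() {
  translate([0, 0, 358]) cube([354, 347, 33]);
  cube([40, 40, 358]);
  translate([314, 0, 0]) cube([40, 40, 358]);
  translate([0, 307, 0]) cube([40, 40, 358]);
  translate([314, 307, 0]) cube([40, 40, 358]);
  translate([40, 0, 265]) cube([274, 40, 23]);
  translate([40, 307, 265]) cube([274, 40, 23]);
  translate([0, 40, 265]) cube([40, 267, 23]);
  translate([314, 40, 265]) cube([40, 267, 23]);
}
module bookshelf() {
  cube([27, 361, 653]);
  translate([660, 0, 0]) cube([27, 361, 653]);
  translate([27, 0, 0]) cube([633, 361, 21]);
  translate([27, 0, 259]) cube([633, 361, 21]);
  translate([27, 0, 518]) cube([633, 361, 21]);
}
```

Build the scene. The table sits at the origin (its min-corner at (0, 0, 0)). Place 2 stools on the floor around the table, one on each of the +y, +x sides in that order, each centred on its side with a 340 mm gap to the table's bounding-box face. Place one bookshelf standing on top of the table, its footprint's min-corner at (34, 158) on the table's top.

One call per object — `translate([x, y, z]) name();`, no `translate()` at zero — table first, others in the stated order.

table();
translate([206, 1041, 0]) stool();
translate([1106, 177, 0]) stool();
translate([34, 158, 777]) bookshelf();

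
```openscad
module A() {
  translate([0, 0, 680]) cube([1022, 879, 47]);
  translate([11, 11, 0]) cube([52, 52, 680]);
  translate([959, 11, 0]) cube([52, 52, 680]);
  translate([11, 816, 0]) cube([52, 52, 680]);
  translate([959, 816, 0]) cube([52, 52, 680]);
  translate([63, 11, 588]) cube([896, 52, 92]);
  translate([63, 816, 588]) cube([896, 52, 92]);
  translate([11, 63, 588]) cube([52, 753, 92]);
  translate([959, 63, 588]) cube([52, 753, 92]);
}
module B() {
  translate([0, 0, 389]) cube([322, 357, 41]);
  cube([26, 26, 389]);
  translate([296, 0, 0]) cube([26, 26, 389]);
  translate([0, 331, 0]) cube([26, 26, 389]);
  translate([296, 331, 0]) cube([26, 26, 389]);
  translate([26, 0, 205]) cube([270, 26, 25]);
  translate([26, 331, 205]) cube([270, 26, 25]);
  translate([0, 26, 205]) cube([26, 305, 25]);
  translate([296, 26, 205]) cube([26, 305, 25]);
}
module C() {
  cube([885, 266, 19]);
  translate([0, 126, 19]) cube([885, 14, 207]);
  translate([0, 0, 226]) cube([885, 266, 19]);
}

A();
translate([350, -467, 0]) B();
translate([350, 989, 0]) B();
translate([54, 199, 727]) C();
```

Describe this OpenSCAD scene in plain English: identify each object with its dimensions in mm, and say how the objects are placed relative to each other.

A is a table with a 1022×879 mm rectangular top, 47 mm thick, top surface at z = 727 mm, supported by four 52×52 mm square legs, each inset 11 mm from the nearest pair of top edges, running from the floor. Four apron rails, 52 mm thick and 92 mm tall, run between adjacent legs with their top edges flush with the underside of the top and their outer faces flush with the legs' outer faces.

B is a simple wooden stool: a rectangular seat 322 mm (x) by 357 mm (y), 41 mm thick, top face at z = 430 mm, on four square legs, each 26×26 mm in cross-section. The legs rest on z = 0, each flush with a corner of the seat. Four stretchers, 26 mm wide and 25 mm tall, connect adjacent legs with their undersides at z = 205 mm, each running between the inner faces of the legs it joins and aligned with the legs' outer faces on the other axis.

C is an I-beam lying along x, 885 mm long. Overall section height 245 mm. Two flanges 266 mm wide (y) and 19 mm thick, one on the floor and one at the top; a web 14 mm thick runs between them, centred on the flange width.

Two stools sit around the table at the −y, +y sides. The I-beam is on top of the table.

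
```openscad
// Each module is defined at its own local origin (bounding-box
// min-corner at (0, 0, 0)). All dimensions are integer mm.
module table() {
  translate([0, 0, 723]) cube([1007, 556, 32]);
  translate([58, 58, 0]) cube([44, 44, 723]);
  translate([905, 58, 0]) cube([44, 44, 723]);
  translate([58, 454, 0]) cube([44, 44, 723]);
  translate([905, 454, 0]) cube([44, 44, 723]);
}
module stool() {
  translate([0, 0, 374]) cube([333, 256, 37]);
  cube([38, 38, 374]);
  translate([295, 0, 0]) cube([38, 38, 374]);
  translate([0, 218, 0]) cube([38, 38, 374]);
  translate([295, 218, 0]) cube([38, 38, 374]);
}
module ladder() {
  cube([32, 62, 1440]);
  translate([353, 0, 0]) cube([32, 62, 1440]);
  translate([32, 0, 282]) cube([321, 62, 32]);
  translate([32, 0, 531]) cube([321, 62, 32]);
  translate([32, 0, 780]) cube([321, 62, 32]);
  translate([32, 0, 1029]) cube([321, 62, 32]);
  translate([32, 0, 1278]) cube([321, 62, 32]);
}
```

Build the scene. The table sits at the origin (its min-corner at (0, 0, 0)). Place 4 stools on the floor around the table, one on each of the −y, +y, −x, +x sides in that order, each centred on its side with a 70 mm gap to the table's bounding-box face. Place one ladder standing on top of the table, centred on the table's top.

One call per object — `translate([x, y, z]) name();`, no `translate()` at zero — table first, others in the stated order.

table();
translate([337, -326, 0]) stool();
translate([337, 626, 0]) stool();
translate([-403, 150, 0]) stool();
translate([1077, 150, 0]) stool();
translate([311, 247, 755]) ladder();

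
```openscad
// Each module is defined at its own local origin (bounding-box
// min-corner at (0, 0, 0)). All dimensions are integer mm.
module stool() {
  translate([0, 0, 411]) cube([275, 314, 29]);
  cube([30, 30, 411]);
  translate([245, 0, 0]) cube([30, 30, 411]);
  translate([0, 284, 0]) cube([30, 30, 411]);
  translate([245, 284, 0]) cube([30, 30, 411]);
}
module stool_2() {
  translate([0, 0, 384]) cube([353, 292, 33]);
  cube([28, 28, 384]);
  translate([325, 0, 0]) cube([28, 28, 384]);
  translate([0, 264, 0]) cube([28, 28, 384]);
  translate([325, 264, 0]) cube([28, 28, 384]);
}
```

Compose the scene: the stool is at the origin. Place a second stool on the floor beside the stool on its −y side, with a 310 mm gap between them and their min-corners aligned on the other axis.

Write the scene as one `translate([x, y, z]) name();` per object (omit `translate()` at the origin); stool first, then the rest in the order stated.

stool();
translate([0, -602, 0]) stool_2();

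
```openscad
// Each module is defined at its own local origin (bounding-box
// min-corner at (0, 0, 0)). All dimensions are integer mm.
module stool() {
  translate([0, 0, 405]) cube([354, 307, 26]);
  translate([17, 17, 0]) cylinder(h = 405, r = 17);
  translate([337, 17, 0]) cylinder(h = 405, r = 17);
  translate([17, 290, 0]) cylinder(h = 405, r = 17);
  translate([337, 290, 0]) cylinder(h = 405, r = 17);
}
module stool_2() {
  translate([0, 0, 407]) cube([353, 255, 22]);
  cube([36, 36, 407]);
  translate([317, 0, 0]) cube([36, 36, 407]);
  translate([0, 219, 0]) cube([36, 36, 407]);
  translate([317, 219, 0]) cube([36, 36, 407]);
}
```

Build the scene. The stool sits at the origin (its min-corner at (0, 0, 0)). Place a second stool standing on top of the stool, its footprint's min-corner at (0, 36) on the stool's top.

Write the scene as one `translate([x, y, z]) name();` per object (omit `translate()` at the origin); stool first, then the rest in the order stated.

stool();
translate([0, 36, 431]) stool_2();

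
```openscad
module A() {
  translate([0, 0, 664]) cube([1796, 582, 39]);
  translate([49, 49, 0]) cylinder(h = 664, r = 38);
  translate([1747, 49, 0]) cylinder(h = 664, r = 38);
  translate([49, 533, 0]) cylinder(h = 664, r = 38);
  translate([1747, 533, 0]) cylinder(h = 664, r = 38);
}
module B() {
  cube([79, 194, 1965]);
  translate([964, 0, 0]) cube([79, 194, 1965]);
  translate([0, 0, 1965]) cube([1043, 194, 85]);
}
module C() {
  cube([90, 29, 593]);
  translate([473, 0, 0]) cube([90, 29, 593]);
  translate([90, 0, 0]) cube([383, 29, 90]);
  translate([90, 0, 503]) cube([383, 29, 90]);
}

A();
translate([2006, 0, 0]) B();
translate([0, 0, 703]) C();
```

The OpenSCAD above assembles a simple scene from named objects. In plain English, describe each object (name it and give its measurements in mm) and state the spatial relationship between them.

A is a table: top 1796 mm (x) × 582 mm (y), 39 mm thick, upper face at z = 703 mm, on four round legs of 76 mm diameter, each leg's bounding box inset 11 mm from the nearest pair of top edges, running from z = 0 to the bottom of the top.

B is a rectangular door frame: two vertical jambs of 79×194 mm section, 1965 mm tall, with a clear opening 885 mm wide between their inner faces. A header 85 mm tall and 194 mm deep lies on top of the jambs and spans the full outside width.

C is a rectangular picture frame lying in the x–z plane (depth along y). The opening is 383 mm wide (x) by 413 mm tall (z), surrounded by a border 90 mm wide on all four sides. The frame is 29 mm deep and is made of two full-height vertical stiles with two horizontal rails fitted between them.

The door frame is on the floor beside the table on its +x side. The picture frame is on top of the table.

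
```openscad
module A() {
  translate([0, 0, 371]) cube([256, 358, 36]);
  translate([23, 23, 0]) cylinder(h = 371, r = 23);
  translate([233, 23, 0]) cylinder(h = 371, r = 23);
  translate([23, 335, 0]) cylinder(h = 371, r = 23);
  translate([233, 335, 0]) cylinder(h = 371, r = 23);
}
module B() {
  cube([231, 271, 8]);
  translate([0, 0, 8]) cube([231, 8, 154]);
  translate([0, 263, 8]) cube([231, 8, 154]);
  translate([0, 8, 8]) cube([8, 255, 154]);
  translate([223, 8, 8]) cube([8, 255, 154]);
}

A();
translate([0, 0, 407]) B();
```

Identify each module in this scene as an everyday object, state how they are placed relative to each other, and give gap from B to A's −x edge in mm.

The open box's min-x is at 0; the stool's min-x is 0; gap = 0 mm.

A is a stool. B is an open box. The open box is on top of the stool. The gap from the open box to the stool's −x edge is 0 mm.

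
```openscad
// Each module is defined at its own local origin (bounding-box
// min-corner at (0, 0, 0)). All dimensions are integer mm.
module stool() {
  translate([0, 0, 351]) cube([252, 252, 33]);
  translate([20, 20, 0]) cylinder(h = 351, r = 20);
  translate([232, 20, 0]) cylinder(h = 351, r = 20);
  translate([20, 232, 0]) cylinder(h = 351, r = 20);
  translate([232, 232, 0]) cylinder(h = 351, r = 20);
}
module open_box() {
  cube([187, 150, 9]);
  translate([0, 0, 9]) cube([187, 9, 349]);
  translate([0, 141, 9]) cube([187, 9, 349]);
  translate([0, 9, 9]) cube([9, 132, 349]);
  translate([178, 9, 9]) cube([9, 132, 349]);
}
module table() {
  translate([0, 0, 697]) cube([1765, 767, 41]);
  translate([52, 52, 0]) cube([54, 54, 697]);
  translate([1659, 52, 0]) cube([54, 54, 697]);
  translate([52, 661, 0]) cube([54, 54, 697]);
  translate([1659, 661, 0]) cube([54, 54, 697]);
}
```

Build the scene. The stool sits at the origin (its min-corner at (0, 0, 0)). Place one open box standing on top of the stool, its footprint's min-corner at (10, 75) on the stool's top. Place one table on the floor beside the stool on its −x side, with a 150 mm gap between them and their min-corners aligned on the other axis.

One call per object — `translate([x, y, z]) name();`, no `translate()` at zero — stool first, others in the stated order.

stool();
translate([10, 75, 384]) open_box();
translate([-1915, 0, 0]) table();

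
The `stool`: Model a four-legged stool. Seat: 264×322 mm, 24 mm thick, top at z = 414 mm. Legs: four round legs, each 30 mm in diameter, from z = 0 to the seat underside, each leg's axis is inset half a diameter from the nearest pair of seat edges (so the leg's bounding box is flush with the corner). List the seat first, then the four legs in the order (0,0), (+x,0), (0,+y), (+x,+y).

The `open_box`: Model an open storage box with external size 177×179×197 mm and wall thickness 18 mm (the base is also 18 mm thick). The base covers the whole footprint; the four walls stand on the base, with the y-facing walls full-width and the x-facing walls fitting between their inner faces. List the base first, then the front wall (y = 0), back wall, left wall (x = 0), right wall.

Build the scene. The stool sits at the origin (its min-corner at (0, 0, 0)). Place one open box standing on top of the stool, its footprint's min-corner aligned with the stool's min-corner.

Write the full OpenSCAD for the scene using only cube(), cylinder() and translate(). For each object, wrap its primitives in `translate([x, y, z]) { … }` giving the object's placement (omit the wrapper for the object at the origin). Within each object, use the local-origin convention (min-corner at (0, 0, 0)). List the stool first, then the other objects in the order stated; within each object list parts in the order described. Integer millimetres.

translate([0, 0, 390]) cube([264, 322, 24]);
translate([15, 15, 0]) cylinder(h = 390, r = 15);
translate([249, 15, 0]) cylinder(h = 390, r = 15);
translate([15, 307, 0]) cylinder(h = 390, r = 15);
translate([249, 307, 0]) cylinder(h = 390, r = 15);
translate([0, 0, 414]) {
  cube([177, 179, 18]);
  translate([0, 0, 18]) cube([177, 18, 179]);
  translate([0, 161, 18]) cube([177, 18, 179]);
  translate([0, 18, 18]) cube([18, 143, 179]);
  translate([159, 18, 18]) cube([18, 143, 179]);
}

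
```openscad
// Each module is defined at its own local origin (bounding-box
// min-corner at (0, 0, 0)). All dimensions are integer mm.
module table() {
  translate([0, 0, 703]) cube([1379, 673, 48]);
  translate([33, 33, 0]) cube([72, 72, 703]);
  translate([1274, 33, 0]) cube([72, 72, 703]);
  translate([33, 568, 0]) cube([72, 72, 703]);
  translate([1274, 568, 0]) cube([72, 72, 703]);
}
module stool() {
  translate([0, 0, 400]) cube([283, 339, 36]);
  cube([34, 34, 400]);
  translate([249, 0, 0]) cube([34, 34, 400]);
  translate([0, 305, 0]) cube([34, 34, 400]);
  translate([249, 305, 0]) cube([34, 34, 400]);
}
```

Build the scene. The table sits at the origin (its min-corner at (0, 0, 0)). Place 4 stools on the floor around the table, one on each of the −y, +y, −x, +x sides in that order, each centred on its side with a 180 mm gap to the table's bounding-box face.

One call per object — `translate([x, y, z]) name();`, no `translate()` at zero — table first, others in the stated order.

table();
translate([548, -519, 0]) stool();
translate([548, 853, 0]) stool();
translate([-463, 167, 0]) stool();
translate([1559, 167, 0]) stool();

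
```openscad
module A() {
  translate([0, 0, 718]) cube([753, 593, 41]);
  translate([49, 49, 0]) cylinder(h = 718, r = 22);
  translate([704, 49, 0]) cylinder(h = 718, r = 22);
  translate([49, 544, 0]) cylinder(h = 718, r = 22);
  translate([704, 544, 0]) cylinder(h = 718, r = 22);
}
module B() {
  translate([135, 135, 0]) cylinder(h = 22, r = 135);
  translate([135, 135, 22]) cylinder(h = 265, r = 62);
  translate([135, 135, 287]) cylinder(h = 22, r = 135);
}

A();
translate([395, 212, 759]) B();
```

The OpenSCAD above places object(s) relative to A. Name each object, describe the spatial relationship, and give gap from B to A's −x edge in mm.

The spool's min-x is at 395; the table's min-x is 0; gap = 395 mm.

A is a table. B is a spool. The spool is on top of the table. The gap from the spool to the table's −x edge is 395 mm.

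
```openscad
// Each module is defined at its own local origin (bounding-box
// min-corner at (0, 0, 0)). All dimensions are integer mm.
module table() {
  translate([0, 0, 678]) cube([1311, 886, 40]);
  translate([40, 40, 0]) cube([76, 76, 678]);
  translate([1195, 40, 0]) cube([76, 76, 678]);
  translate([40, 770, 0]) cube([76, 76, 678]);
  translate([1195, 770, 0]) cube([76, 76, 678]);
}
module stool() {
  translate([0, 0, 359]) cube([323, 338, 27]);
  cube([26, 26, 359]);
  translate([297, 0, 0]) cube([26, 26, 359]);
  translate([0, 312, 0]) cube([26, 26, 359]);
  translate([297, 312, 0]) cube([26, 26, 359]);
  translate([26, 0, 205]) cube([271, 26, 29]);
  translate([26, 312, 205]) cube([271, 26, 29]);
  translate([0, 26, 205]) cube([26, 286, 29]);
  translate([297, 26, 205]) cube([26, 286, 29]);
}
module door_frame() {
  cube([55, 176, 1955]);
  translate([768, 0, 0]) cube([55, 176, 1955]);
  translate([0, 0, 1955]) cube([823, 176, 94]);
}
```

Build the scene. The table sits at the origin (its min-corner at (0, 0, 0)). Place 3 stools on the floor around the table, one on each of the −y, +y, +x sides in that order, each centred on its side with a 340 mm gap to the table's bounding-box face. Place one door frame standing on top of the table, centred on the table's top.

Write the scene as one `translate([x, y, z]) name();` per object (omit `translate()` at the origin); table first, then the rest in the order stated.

table();
translate([494, -678, 0]) stool();
translate([494, 1226, 0]) stool();
translate([1651, 274, 0]) stool();
translate([244, 355, 718]) door_frame();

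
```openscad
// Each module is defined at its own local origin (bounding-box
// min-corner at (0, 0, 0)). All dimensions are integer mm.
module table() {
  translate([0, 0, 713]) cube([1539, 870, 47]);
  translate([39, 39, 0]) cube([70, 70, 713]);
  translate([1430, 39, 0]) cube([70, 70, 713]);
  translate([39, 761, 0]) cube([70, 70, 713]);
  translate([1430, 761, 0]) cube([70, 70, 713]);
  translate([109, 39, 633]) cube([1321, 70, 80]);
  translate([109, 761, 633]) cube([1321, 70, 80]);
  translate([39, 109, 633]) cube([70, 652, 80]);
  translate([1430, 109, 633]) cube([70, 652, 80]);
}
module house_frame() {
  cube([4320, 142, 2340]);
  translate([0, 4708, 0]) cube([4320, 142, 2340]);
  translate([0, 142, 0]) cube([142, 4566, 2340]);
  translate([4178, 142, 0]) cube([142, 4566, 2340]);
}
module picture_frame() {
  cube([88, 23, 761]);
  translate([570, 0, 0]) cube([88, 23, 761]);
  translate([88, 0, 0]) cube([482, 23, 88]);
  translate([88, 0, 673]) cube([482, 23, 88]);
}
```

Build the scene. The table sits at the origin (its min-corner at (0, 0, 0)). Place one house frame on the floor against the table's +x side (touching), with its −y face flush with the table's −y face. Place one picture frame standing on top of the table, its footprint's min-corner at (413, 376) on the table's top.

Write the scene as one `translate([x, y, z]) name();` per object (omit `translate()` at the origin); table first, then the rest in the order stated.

table();
translate([1539, 0, 0]) house_frame();
translate([413, 376, 760]) picture_frame();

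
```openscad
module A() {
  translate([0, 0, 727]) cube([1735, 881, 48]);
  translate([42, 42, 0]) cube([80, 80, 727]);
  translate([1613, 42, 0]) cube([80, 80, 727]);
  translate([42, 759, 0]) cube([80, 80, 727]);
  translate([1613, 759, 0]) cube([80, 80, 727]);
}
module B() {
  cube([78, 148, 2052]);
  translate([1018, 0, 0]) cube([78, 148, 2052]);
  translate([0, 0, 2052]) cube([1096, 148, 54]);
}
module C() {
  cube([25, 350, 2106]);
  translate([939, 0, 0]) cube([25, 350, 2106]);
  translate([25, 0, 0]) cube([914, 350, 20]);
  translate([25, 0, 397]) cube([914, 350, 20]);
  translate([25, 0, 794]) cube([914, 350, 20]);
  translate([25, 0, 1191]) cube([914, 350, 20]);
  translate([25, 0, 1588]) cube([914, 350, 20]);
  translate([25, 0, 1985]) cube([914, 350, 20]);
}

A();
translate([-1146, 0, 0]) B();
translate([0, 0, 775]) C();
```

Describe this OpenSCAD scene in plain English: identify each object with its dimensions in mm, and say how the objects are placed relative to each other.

A is a table with a 1735×881 mm rectangular top, 48 mm thick, top surface at z = 775 mm, supported by four 80×80 mm square legs, each inset 42 mm from the nearest pair of top edges, running from the floor.

B is a door frame. The clear opening is 940 mm wide and 2052 mm high. Two 78 mm wide jambs, 148 mm deep, stand either side of the opening from the floor to the top of the opening. A 54 mm thick head sits across the top of both jambs, spanning the full outside width of the frame.

C is a bookshelf 964 mm wide overall, 350 mm deep and 2106 mm tall. The two sides are 25 mm thick vertical panels. 6 horizontal shelves of 20 mm thickness span between the inner faces of the sides; the lowest shelf sits on the floor and shelves are stacked with a clear vertical gap of 377 mm between each pair.

The door frame is on the floor beside the table on its −x side. The bookshelf is on top of the table.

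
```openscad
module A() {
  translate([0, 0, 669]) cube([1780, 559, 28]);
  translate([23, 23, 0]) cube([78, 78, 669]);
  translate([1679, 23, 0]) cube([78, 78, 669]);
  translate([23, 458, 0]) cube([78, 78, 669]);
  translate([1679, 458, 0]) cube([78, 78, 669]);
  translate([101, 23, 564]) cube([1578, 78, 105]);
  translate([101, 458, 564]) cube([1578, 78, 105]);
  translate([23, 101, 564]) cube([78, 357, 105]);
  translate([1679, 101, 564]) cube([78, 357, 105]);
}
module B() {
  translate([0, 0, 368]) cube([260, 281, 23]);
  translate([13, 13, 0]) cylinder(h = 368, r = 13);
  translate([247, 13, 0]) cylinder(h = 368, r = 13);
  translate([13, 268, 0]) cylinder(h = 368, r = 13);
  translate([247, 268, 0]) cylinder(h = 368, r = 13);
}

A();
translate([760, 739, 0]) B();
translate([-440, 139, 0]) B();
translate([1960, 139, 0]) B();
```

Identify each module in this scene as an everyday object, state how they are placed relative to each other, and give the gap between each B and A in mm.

A is a table. B is a stool. Three stools sit around the table at the +y, −x, +x sides. The gap between each stool and the table is 180 mm.

Each stool's nearest face is 180 mm from the table's bounding box.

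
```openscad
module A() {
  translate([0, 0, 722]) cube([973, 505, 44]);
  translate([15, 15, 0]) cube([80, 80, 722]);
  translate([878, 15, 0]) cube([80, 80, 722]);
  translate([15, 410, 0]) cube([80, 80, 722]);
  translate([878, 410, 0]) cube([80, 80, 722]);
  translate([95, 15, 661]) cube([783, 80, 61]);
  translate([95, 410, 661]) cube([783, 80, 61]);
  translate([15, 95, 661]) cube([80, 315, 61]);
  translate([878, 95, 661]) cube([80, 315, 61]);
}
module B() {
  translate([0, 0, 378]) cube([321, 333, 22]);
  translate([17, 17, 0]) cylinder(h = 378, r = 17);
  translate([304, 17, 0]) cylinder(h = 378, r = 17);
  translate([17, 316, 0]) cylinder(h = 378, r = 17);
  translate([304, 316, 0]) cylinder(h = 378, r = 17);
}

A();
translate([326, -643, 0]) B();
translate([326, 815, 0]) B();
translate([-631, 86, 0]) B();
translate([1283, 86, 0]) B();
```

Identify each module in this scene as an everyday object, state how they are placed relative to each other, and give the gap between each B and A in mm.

A is a table. B is a stool. Four stools sit around the table at the −y, +y, −x, +x sides. The gap between each stool and the table is 310 mm.

Each stool's nearest face is 310 mm from the table's bounding box.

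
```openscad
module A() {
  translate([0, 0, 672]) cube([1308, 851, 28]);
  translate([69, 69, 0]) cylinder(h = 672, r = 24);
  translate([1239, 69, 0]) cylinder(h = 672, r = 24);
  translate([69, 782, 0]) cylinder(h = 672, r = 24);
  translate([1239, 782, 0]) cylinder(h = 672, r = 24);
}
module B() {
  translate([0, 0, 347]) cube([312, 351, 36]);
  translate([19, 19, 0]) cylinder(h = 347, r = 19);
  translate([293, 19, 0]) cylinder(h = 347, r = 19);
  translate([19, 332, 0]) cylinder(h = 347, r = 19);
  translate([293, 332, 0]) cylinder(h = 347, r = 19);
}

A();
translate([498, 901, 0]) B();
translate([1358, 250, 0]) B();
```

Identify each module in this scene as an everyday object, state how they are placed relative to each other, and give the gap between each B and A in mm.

A is a table. B is a stool. Two stools sit around the table at the +y, +x sides. The gap between each stool and the table is 50 mm.

Each stool's nearest face is 50 mm from the table's bounding box.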